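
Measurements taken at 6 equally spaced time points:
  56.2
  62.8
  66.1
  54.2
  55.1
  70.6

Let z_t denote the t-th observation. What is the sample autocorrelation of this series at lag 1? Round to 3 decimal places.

-0.229

Mean z̄ = (56.2 + 62.8 + 66.1 + 54.2 + 55.1 + 70.6)/6 = 60.8333
Σ(z_t−z̄)(z_{t+1}−z̄) = (-9.1122) + (10.3578) + (-34.9356) + (38.0311) + (-55.9956) = -51.6544
Denominator Σ(z_t−z̄)² = 225.3333
r_1 = -51.6544 / 225.3333 = -0.229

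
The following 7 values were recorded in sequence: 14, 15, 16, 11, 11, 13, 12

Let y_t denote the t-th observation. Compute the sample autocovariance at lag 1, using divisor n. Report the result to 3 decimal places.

Mean ȳ = (14 + 15 + 16 + 11 + 11 + 13 + 12)/7 = 13.1429
Deviations: 0.8571, 1.8571, 2.8571, -2.1429, -2.1429, -0.1429, -1.1429
Σ_{t=1}^{6}(y_t−ȳ)(y_{t+1}−ȳ) = 5.8367
γ_1 = 5.8367 / 7 = 0.834

0.834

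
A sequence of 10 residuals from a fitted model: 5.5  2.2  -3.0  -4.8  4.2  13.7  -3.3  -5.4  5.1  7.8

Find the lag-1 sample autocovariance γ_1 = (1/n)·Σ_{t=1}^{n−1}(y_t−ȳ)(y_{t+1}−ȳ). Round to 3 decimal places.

Mean ȳ = (5.5 + 2.2 − 3.0 − 4.8 + 4.2 + 13.7 − 3.3 − 5.4 + 5.1 + 7.8)/10 = 2.2000
Σ_{t=1}^{9}(y_t−ȳ)(y_{t+1}−ȳ) = 18.1500
γ_1 = 18.1500 / 10 = 1.815

1.815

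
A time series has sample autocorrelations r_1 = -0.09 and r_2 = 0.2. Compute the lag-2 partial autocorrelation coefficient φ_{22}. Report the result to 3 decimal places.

φ_{22} = (r_2 − r_1²) / (1 − r_1²)
r_1² = (-0.09)² = 0.0081
Numerator = 0.2 − 0.0081 = 0.1919; denominator = 1 − 0.0081 = 0.9919
φ_{22} = 0.1919 / 0.9919 = 0.193

0.193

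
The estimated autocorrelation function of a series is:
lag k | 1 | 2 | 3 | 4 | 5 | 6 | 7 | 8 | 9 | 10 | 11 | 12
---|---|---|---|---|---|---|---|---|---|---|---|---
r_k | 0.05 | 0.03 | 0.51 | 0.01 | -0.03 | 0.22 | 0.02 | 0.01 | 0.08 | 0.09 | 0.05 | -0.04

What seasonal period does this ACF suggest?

The largest autocorrelation is r_3 = 0.51, with a weaker echo at lag 6 (0.22); the remaining lags stay at or below 0.09.
The dominant spike at lag 3 indicates a seasonal period of 3.

3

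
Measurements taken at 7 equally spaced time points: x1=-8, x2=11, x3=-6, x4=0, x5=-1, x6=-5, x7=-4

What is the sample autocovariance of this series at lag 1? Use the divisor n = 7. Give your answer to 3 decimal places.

Mean x̄ = (-8 + 11 − 6 + 0 − 1 − 5 − 4)/7 = -1.8571
Deviations: -6.1429, 12.8571, -4.1429, 1.8571, 0.8571, -3.1429, -2.1429
Σ_{t=1}^{6}(x_t−x̄)(x_{t+1}−x̄) = -134.3061
γ_1 = -134.3061 / 7 = -19.187

-19.187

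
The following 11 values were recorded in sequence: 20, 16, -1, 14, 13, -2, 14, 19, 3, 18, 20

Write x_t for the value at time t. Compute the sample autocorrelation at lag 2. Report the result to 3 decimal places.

-0.405

Mean x̄ = (20 + 16 − 1 + 14 + 13 − 2 + 14 + 19 + 3 + 18 + 20)/11 = 12.1818
Numerator Σ_{t=1}^{9}(x_t−x̄)(x_{t+2}−x̄) = -276.7025
Denominator Σ(x_t−x̄)² = 683.6364
r_2 = -276.7025 / 683.6364 = -0.405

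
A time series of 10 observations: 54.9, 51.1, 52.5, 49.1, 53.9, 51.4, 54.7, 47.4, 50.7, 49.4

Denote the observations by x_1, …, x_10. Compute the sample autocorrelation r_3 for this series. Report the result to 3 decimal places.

Mean x̄ = (54.9 + 51.1 + 52.5 + 49.1 + 53.9 + 51.4 + 54.7 + 47.4 + 50.7 + 49.4)/10 = 51.5100
Numerator Σ_{t=1}^{7}(x_t−x̄)(x_{t+3}−x̄) = -33.4113
Denominator Σ(x_t−x̄)² = 56.3490
r_3 = -33.4113 / 56.3490 = -0.593

-0.593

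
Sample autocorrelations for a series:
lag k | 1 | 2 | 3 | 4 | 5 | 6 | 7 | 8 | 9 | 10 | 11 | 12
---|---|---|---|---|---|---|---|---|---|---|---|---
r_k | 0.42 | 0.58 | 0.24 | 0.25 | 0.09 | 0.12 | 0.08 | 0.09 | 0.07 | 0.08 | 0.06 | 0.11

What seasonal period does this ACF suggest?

2

The largest autocorrelation is r_2 = 0.58; the remaining lags stay at or below 0.42.
The dominant spike at lag 2 indicates a seasonal period of 2.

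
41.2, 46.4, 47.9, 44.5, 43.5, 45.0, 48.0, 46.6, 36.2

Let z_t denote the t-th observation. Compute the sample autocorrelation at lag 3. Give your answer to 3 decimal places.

-0.058

Mean z̄ = (41.2 + 46.4 + 47.9 + 44.5 + 43.5 + 45.0 + 48.0 + 46.6 + 36.2)/9 = 44.3667
Σ(z_t−z̄)(z_{t+3}−z̄) = (-0.4222) + (-1.7622) + (2.2378) + (0.4844) + (-1.9356) + (-5.1722) = -6.5700
Denominator Σ(z_t−z̄)² = 112.7000
r_3 = -6.5700 / 112.7000 = -0.058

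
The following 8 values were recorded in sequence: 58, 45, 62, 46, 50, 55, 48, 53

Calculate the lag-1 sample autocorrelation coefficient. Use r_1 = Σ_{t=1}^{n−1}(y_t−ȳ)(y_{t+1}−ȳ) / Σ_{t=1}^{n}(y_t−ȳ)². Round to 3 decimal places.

Mean ȳ = (58 + 45 + 62 + 46 + 50 + 55 + 48 + 53)/8 = 52.1250
Deviations from mean: 5.8750, -7.1250, 9.8750, -6.1250, -2.1250, 2.8750, -4.1250, 0.8750
Σ(y_t−ȳ)(y_{t+1}−ȳ) = (-41.8594) + (-70.3594) + (-60.4844) + (13.0156) + (-6.1094) + (-11.8594) + (-3.6094) = -181.2656
Denominator Σ(y_t−ȳ)² = 250.8750
r_1 = -181.2656 / 250.8750 = -0.723

-0.723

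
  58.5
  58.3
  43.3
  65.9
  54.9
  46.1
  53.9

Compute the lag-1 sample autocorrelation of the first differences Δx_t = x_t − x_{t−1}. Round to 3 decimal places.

-0.571

First differences Δx: -0.2, -15.0, 22.6, -11.0, -8.8, 7.8
Mean of differences = -0.7667
Numerator Σ(Δx_t−Δx̄)(Δx_{t+1}−Δx̄) = -566.3811
Denominator Σ(Δx_t−Δx̄)² = 991.5533
r_1(Δx) = -566.3811 / 991.5533 = -0.571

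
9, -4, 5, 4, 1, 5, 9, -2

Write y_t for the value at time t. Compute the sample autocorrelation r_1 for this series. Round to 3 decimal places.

Mean ȳ = (9 − 4 + 5 + 4 + 1 + 5 + 9 − 2)/8 = 3.3750
Deviations from mean: 5.6250, -7.3750, 1.6250, 0.6250, -2.3750, 1.6250, 5.6250, -5.3750
Numerator Σ_{t=1}^{7}(y_t−ȳ)(y_{t+1}−ȳ) = -78.8906
Denominator Σ(y_t−ȳ)² = 157.8750
r_1 = -78.8906 / 157.8750 = -0.500

-0.500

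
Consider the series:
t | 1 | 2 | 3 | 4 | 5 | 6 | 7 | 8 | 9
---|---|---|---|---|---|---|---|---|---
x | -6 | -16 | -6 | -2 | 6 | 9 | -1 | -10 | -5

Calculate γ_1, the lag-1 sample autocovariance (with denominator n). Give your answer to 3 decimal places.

24.027

Mean x̄ = (-6 − 16 − 6 − 2 + 6 + 9 − 1 − 10 − 5)/9 = -3.4444
Σ_{t=1}^{8}(x_t−x̄)(x_{t+1}−x̄) = 216.2469
γ_1 = 216.2469 / 9 = 24.027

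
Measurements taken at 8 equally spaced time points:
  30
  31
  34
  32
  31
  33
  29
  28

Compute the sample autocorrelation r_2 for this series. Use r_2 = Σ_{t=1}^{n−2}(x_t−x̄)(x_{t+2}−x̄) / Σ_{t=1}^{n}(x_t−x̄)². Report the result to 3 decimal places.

Mean x̄ = (30 + 31 + 34 + 32 + 31 + 33 + 29 + 28)/8 = 31.0000
Deviations from mean: -1.0000, 0.0000, 3.0000, 1.0000, 0.0000, 2.0000, -2.0000, -3.0000
Numerator Σ_{t=1}^{6}(x_t−x̄)(x_{t+2}−x̄) = -7.0000
Denominator Σ(x_t−x̄)² = 28.0000
r_2 = -7.0000 / 28.0000 = -0.250

-0.250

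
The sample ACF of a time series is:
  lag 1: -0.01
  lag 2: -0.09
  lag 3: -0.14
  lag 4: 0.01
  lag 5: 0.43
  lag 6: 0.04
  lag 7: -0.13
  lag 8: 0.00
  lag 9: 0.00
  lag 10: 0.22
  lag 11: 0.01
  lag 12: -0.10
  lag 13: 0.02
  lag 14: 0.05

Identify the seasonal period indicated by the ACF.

5

The largest autocorrelation is r_5 = 0.43, with a weaker echo at lag 10 (0.22); the remaining lags stay at or below 0.05.
The dominant spike at lag 5 indicates a seasonal period of 5.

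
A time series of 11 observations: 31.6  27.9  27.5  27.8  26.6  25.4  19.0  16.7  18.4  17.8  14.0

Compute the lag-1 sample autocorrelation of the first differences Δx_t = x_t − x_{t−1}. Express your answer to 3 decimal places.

First differences Δx: -3.7, -0.4, 0.3, -1.2, -1.2, -6.4, -2.3, 1.7, -0.6, -3.8
Mean of differences = -1.7600
Numerator Σ(Δx_t−Δx̄)(Δx_{t+1}−Δx̄) = 1.3164
Denominator Σ(Δx_t−Δx̄)² = 49.7840
r_1(Δx) = 1.3164 / 49.7840 = 0.026

0.026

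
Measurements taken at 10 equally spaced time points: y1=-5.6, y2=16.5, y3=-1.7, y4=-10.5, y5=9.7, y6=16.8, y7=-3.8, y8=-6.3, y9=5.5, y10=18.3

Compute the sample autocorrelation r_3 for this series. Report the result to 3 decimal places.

Mean ȳ = (-5.6 + 16.5 − 1.7 − 10.5 + 9.7 + 16.8 − 3.8 − 6.3 + 5.5 + 18.3)/10 = 3.8900
Σ(y_t−ȳ)(y_{t+3}−ȳ) = (136.5611) + (73.2641) + (-72.1669) + (110.6591) + (-59.2039) + (20.7851) + (-110.8129) = 99.0857
Denominator Σ(y_t−ȳ)² = 1061.0290
r_3 = 99.0857 / 1061.0290 = 0.093

0.093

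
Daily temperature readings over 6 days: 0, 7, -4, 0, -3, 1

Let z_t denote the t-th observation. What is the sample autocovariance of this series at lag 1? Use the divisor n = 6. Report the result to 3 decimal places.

-5.171

Mean z̄ = (0 + 7 − 4 + 0 − 3 + 1)/6 = 0.1667
Deviations: -0.1667, 6.8333, -4.1667, -0.1667, -3.1667, 0.8333
Σ_{t=1}^{5}(z_t−z̄)(z_{t+1}−z̄) = -31.0278
γ_1 = -31.0278 / 6 = -5.171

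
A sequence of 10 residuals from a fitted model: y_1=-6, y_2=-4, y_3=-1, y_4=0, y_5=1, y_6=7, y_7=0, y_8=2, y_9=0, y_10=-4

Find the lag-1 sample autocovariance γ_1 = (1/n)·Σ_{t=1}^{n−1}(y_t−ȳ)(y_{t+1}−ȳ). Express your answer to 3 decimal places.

Mean ȳ = (-6 − 4 − 1 + 0 + 1 + 7 + 0 + 2 + 0 − 4)/10 = -0.5000
Σ_{t=1}^{9}(y_t−ȳ)(y_{t+1}−ȳ) = 37.2500
γ_1 = 37.2500 / 10 = 3.725

3.725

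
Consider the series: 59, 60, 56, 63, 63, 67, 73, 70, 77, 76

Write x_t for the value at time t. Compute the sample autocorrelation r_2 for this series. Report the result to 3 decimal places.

0.443

Mean x̄ = (59 + 60 + 56 + 63 + 63 + 67 + 73 + 70 + 77 + 76)/10 = 66.4000
Numerator Σ_{t=1}^{8}(x_t−x̄)(x_{t+2}−x̄) = 216.2800
Denominator Σ(x_t−x̄)² = 488.4000
r_2 = 216.2800 / 488.4000 = 0.443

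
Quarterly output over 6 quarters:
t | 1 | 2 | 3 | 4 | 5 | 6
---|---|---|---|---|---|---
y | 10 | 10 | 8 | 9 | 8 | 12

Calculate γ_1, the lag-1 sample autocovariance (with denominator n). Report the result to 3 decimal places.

-0.458

Mean ȳ = (10 + 10 + 8 + 9 + 8 + 12)/6 = 9.5000
Σ_{t=1}^{5}(y_t−ȳ)(y_{t+1}−ȳ) = -2.7500
γ_1 = -2.7500 / 6 = -0.458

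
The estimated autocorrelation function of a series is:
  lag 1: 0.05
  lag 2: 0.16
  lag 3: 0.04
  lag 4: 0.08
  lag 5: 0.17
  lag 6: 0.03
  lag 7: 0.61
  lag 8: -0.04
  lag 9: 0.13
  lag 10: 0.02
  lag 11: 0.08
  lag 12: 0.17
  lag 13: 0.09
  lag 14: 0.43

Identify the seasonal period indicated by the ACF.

The largest autocorrelation is r_7 = 0.61, with a weaker echo at lag 14 (0.43); the remaining lags stay at or below 0.17.
The dominant spike at lag 7 indicates a seasonal period of 7.

7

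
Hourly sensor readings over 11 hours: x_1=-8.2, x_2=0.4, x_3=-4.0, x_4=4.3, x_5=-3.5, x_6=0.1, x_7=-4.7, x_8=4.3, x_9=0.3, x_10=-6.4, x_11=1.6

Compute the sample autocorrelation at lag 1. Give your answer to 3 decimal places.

-0.480

Mean x̄ = (-8.2 + 0.4 − 4.0 + 4.3 − 3.5 + 0.1 − 4.7 + 4.3 + 0.3 − 6.4 + 1.6)/11 = -1.4364
Numerator Σ_{t=1}^{10}(x_t−x̄)(x_{t+1}−x̄) = -84.3077
Denominator Σ(x_t−x̄)² = 175.6455
r_1 = -84.3077 / 175.6455 = -0.480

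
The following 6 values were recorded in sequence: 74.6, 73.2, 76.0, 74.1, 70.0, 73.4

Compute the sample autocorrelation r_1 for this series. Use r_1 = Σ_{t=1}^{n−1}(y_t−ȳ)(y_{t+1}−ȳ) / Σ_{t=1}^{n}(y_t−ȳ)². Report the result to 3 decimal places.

Mean ȳ = (74.6 + 73.2 + 76.0 + 74.1 + 70.0 + 73.4)/6 = 73.5500
Deviations from mean: 1.0500, -0.3500, 2.4500, 0.5500, -3.5500, -0.1500
Σ(y_t−ȳ)(y_{t+1}−ȳ) = (-0.3675) + (-0.8575) + (1.3475) + (-1.9525) + (0.5325) = -1.2975
Denominator Σ(y_t−ȳ)² = 20.1550
r_1 = -1.2975 / 20.1550 = -0.064

-0.064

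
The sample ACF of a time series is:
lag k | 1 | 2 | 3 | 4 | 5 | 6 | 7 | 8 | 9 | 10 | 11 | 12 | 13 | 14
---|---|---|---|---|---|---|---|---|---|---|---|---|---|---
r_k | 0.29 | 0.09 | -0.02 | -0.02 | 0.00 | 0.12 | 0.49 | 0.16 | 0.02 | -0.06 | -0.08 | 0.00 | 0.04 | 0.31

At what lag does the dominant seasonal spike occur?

7

The largest autocorrelation is r_7 = 0.49, with a weaker echo at lag 14 (0.31); the remaining lags stay at or below 0.29. The elevated value at lag 1 (0.29), dropping to 0.09 at lag 2, reflects decaying short-term dependence rather than seasonality.
The dominant spike at lag 7 indicates a seasonal period of 7.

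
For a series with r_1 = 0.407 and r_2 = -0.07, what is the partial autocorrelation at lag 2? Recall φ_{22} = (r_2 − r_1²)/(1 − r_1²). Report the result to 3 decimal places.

φ_{22} = (r_2 − r_1²) / (1 − r_1²)
r_1² = (0.407)² = 0.165649
Numerator = -0.07 − 0.1656 = -0.2356; denominator = 1 − 0.1656 = 0.8344
φ_{22} = -0.2356 / 0.8344 = -0.282

-0.282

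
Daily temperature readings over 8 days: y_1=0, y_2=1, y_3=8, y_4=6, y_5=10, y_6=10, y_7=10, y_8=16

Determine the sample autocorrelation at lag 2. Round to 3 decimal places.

0.159

Mean ȳ = (0 + 1 + 8 + 6 + 10 + 10 + 10 + 16)/8 = 7.6250
Deviations from mean: -7.6250, -6.6250, 0.3750, -1.6250, 2.3750, 2.3750, 2.3750, 8.3750
Numerator Σ_{t=1}^{6}(y_t−ȳ)(y_{t+2}−ȳ) = 30.4688
Denominator Σ(y_t−ȳ)² = 191.8750
r_2 = 30.4688 / 191.8750 = 0.159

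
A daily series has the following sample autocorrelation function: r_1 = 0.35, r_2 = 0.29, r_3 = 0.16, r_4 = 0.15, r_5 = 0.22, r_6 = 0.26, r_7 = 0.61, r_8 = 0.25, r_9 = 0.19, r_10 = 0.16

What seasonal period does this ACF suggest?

7

The largest autocorrelation is r_7 = 0.61; the remaining lags stay at or below 0.35. The elevated value at lag 1 (0.35), dropping to 0.29 at lag 2, reflects decaying short-term dependence rather than seasonality.
The dominant spike at lag 7 indicates a seasonal period of 7.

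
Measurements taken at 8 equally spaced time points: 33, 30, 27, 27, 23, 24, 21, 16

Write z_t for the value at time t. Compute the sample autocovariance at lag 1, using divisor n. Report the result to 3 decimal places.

Mean z̄ = (33 + 30 + 27 + 27 + 23 + 24 + 21 + 16)/8 = 25.1250
Σ_{t=1}^{7}(z_t−z̄)(z_{t+1}−z̄) = 91.7344
γ_1 = 91.7344 / 8 = 11.467

11.467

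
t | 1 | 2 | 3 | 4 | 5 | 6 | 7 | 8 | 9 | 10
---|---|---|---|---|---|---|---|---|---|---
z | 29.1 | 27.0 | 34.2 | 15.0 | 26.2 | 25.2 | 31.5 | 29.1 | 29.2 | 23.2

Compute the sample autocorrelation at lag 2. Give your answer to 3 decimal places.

0.103

Mean z̄ = (29.1 + 27.0 + 34.2 + 15.0 + 26.2 + 25.2 + 31.5 + 29.1 + 29.2 + 23.2)/10 = 26.9700
Numerator Σ_{t=1}^{8}(z_t−z̄)(z_{t+2}−z̄) = 25.4742
Denominator Σ(z_t−z̄)² = 248.0610
r_2 = 25.4742 / 248.0610 = 0.103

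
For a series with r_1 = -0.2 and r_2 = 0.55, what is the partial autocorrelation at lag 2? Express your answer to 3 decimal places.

0.531

φ_{22} = (r_2 − r_1²) / (1 − r_1²)
r_1² = (-0.2)² = 0.04
Numerator = 0.55 − 0.0400 = 0.5100; denominator = 1 − 0.0400 = 0.9600
φ_{22} = 0.5100 / 0.9600 = 0.531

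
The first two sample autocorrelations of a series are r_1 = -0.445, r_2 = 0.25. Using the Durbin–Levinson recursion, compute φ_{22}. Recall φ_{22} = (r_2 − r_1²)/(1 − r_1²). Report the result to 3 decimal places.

0.065

φ_{22} = (r_2 − r_1²) / (1 − r_1²)
r_1² = (-0.445)² = 0.198025
Numerator = 0.25 − 0.1980 = 0.0520; denominator = 1 − 0.1980 = 0.8020
φ_{22} = 0.0520 / 0.8020 = 0.065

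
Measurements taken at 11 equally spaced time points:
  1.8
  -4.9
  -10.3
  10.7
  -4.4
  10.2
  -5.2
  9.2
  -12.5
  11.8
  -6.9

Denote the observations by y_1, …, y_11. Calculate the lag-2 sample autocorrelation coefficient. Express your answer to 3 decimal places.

Mean ȳ = (1.8 − 4.9 − 10.3 + 10.7 − 4.4 + 10.2 − 5.2 + 9.2 − 12.5 + 11.8 − 6.9)/11 = -0.0455
Numerator Σ_{t=1}^{9}(y_t−ȳ)(y_{t+2}−ȳ) = 459.9113
Denominator Σ(y_t−ȳ)² = 825.9873
r_2 = 459.9113 / 825.9873 = 0.557

0.557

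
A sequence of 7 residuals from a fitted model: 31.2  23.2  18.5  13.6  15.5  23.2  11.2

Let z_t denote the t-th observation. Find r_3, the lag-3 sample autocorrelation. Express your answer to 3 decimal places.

Mean z̄ = (31.2 + 23.2 + 18.5 + 13.6 + 15.5 + 23.2 + 11.2)/7 = 19.4857
Numerator Σ_{t=1}^{4}(z_t−z̄)(z_{t+3}−z̄) = -38.6449
Denominator Σ(z_t−z̄)² = 284.9686
r_3 = -38.6449 / 284.9686 = -0.136

-0.136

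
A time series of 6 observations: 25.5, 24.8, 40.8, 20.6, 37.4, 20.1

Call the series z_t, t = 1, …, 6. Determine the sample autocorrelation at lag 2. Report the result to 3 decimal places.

Mean z̄ = (25.5 + 24.8 + 40.8 + 20.6 + 37.4 + 20.1)/6 = 28.2000
Deviations from mean: -2.7000, -3.4000, 12.6000, -7.6000, 9.2000, -8.1000
Numerator Σ_{t=1}^{4}(z_t−z̄)(z_{t+2}−z̄) = 169.3000
Denominator Σ(z_t−z̄)² = 385.6200
r_2 = 169.3000 / 385.6200 = 0.439

0.439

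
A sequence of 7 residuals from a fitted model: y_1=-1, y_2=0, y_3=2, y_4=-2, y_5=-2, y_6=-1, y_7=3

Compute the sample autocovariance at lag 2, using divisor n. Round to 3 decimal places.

-1.475

Mean ȳ = (-1 + 0 + 2 − 2 − 2 − 1 + 3)/7 = -0.1429
Σ_{t=1}^{5}(y_t−ȳ)(y_{t+2}−ȳ) = -10.3265
γ_2 = -10.3265 / 7 = -1.475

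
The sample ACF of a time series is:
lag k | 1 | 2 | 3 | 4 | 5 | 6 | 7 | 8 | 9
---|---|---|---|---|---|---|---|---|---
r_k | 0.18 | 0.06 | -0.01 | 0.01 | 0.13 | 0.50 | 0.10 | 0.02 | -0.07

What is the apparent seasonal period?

The largest autocorrelation is r_6 = 0.50; the remaining lags stay at or below 0.18.
The dominant spike at lag 6 indicates a seasonal period of 6.

6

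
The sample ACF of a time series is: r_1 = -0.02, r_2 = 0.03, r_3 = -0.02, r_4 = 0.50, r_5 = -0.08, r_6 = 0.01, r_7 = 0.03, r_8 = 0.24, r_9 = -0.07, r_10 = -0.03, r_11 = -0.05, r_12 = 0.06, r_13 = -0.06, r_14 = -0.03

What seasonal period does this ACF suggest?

The largest autocorrelation is r_4 = 0.50, with a weaker echo at lag 8 (0.24); the remaining lags stay at or below 0.06.
The dominant spike at lag 4 indicates a seasonal period of 4.

4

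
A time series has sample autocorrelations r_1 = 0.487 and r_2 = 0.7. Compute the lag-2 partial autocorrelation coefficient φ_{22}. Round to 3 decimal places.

0.607

φ_{22} = (r_2 − r_1²) / (1 − r_1²)
r_1² = (0.487)² = 0.237169
Numerator = 0.7 − 0.2372 = 0.4628; denominator = 1 − 0.2372 = 0.7628
φ_{22} = 0.4628 / 0.7628 = 0.607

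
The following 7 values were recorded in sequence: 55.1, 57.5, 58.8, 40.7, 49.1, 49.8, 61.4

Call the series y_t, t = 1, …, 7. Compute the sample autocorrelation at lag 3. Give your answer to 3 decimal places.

Mean ȳ = (55.1 + 57.5 + 58.8 + 40.7 + 49.1 + 49.8 + 61.4)/7 = 53.2000
Deviations from mean: 1.9000, 4.3000, 5.6000, -12.5000, -4.1000, -3.4000, 8.2000
Σ(y_t−ȳ)(y_{t+3}−ȳ) = (-23.7500) + (-17.6300) + (-19.0400) + (-102.5000) = -162.9200
Denominator Σ(y_t−ȳ)² = 305.3200
r_3 = -162.9200 / 305.3200 = -0.534

-0.534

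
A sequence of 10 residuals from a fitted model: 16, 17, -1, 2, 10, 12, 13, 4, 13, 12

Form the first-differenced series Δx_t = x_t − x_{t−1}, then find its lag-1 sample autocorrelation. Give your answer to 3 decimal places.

First differences Δx: 1, -18, 3, 8, 2, 1, -9, 9, -1
Mean of differences = -0.4444
Numerator Σ(Δx_t−Δx̄)(Δx_{t+1}−Δx̄) = -130.9753
Denominator Σ(Δx_t−Δx̄)² = 564.2222
r_1(Δx) = -130.9753 / 564.2222 = -0.232

-0.232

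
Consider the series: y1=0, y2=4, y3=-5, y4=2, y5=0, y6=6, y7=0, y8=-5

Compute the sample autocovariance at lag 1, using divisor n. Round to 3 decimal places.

Mean ȳ = (0 + 4 − 5 + 2 + 0 + 6 + 0 − 5)/8 = 0.2500
Σ_{t=1}^{7}(y_t−ȳ)(y_{t+1}−ȳ) = -31.8125
γ_1 = -31.8125 / 8 = -3.977

-3.977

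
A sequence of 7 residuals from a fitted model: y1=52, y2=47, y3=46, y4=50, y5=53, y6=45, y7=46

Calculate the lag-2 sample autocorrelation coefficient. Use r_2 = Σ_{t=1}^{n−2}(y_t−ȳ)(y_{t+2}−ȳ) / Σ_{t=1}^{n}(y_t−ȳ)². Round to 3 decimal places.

-0.624

Mean ȳ = (52 + 47 + 46 + 50 + 53 + 45 + 46)/7 = 48.4286
Σ(y_t−ȳ)(y_{t+2}−ȳ) = (-8.6735) + (-2.2449) + (-11.1020) + (-5.3878) + (-11.1020) = -38.5102
Denominator Σ(y_t−ȳ)² = 61.7143
r_2 = -38.5102 / 61.7143 = -0.624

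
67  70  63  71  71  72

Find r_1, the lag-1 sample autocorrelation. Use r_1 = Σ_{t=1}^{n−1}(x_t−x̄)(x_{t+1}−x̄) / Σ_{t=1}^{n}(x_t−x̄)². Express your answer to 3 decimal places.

Mean x̄ = (67 + 70 + 63 + 71 + 71 + 72)/6 = 69.0000
Deviations from mean: -2.0000, 1.0000, -6.0000, 2.0000, 2.0000, 3.0000
Numerator Σ_{t=1}^{5}(x_t−x̄)(x_{t+1}−x̄) = -10.0000
Denominator Σ(x_t−x̄)² = 58.0000
r_1 = -10.0000 / 58.0000 = -0.172

-0.172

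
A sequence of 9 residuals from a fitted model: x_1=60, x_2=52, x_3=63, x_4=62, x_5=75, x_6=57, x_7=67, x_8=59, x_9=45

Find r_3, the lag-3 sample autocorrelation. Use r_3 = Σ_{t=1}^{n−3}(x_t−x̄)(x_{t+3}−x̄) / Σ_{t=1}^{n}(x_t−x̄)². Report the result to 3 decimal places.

-0.145

Mean x̄ = (60 + 52 + 63 + 62 + 75 + 57 + 67 + 59 + 45)/9 = 60.0000
Σ(x_t−x̄)(x_{t+3}−x̄) = (0.0000) + (-120.0000) + (-9.0000) + (14.0000) + (-15.0000) + (45.0000) = -85.0000
Denominator Σ(x_t−x̄)² = 586.0000
r_3 = -85.0000 / 586.0000 = -0.145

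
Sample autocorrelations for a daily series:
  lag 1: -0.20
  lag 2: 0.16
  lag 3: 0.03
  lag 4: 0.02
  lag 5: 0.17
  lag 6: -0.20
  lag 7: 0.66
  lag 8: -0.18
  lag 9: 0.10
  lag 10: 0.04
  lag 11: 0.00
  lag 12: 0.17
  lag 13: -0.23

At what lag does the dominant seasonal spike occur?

7

The largest autocorrelation is r_7 = 0.66; the remaining lags stay at or below 0.17.
The dominant spike at lag 7 indicates a seasonal period of 7.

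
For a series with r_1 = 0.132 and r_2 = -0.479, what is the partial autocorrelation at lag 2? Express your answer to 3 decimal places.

φ_{22} = (r_2 − r_1²) / (1 − r_1²)
r_1² = (0.132)² = 0.017424
Numerator = -0.479 − 0.0174 = -0.4964; denominator = 1 − 0.0174 = 0.9826
φ_{22} = -0.4964 / 0.9826 = -0.505

-0.505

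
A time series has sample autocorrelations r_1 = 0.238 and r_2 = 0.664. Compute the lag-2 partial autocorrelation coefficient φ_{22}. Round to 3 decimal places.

0.644

φ_{22} = (r_2 − r_1²) / (1 − r_1²)
r_1² = (0.238)² = 0.056644
Numerator = 0.664 − 0.0566 = 0.6074; denominator = 1 − 0.0566 = 0.9434
φ_{22} = 0.6074 / 0.9434 = 0.644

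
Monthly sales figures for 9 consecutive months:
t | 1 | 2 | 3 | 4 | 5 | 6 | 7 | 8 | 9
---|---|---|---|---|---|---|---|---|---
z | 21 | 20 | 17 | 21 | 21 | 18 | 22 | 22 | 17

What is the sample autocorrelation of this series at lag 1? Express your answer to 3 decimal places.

Mean z̄ = (21 + 20 + 17 + 21 + 21 + 18 + 22 + 22 + 17)/9 = 19.8889
Numerator Σ_{t=1}^{8}(z_t−z̄)(z_{t+1}−z̄) = -9.9012
Denominator Σ(z_t−z̄)² = 32.8889
r_1 = -9.9012 / 32.8889 = -0.301

-0.301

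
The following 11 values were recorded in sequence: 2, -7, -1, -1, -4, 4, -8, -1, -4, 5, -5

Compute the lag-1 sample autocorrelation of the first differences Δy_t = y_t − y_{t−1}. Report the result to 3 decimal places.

-0.683

First differences Δy: -9, 6, 0, -3, 8, -12, 7, -3, 9, -10
Mean of differences = -0.7000
Numerator Σ(Δy_t−Δȳ)(Δy_{t+1}−Δȳ) = -388.0900
Denominator Σ(Δy_t−Δȳ)² = 568.1000
r_1(Δy) = -388.0900 / 568.1000 = -0.683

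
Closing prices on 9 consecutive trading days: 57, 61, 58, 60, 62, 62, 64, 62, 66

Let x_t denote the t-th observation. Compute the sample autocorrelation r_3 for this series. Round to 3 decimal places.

0.054

Mean x̄ = (57 + 61 + 58 + 60 + 62 + 62 + 64 + 62 + 66)/9 = 61.3333
Σ(x_t−x̄)(x_{t+3}−x̄) = (5.7778) + (-0.2222) + (-2.2222) + (-3.5556) + (0.4444) + (3.1111) = 3.3333
Denominator Σ(x_t−x̄)² = 62.0000
r_3 = 3.3333 / 62.0000 = 0.054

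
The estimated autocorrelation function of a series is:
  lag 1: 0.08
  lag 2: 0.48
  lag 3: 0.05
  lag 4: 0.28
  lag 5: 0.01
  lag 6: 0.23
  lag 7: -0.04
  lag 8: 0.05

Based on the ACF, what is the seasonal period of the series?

The largest autocorrelation is r_2 = 0.48, with weaker echoes at lags 4 (0.28) and 6 (0.23); the remaining lags stay at or below 0.08.
The dominant spike at lag 2 indicates a seasonal period of 2.

2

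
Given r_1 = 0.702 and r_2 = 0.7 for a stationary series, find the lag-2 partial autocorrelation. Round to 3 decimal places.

φ_{22} = (r_2 − r_1²) / (1 − r_1²)
r_1² = (0.702)² = 0.492804
Numerator = 0.7 − 0.4928 = 0.2072; denominator = 1 − 0.4928 = 0.5072
φ_{22} = 0.2072 / 0.5072 = 0.409

0.409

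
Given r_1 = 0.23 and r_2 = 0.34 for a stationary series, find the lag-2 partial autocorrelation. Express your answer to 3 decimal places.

φ_{22} = (r_2 − r_1²) / (1 − r_1²)
r_1² = (0.23)² = 0.0529
Numerator = 0.34 − 0.0529 = 0.2871; denominator = 1 − 0.0529 = 0.9471
φ_{22} = 0.2871 / 0.9471 = 0.303

0.303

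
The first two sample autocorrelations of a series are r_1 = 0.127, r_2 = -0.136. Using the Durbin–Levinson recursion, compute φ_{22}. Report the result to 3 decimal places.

-0.155

φ_{22} = (r_2 − r_1²) / (1 − r_1²)
r_1² = (0.127)² = 0.016129
Numerator = -0.136 − 0.0161 = -0.1521; denominator = 1 − 0.0161 = 0.9839
φ_{22} = -0.1521 / 0.9839 = -0.155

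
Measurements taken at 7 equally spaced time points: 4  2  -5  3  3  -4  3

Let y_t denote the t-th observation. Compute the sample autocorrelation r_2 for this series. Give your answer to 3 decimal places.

-0.414

Mean ȳ = (4 + 2 − 5 + 3 + 3 − 4 + 3)/7 = 0.8571
Deviations from mean: 3.1429, 1.1429, -5.8571, 2.1429, 2.1429, -4.8571, 2.1429
Σ(y_t−ȳ)(y_{t+2}−ȳ) = (-18.4082) + (2.4490) + (-12.5510) + (-10.4082) + (4.5918) = -34.3265
Denominator Σ(y_t−ȳ)² = 82.8571
r_2 = -34.3265 / 82.8571 = -0.414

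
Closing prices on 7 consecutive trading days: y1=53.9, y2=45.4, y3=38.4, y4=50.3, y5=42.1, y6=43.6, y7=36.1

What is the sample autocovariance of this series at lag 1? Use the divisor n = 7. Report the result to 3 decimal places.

-5.332

Mean ȳ = (53.9 + 45.4 + 38.4 + 50.3 + 42.1 + 43.6 + 36.1)/7 = 44.2571
Deviations: 9.6429, 1.1429, -5.8571, 6.0429, -2.1571, -0.6571, -8.1571
Σ_{t=1}^{6}(y_t−ȳ)(y_{t+1}−ȳ) = -37.3247
γ_1 = -37.3247 / 7 = -5.332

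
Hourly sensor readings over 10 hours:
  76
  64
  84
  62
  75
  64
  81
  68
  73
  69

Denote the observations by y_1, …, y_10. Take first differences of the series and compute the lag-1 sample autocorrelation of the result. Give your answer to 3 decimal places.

-0.881

First differences Δy: -12, 20, -22, 13, -11, 17, -13, 5, -4
Mean of differences = -0.7778
Numerator Σ(Δy_t−Δȳ)(Δy_{t+1}−Δȳ) = -1595.6049
Denominator Σ(Δy_t−Δȳ)² = 1811.5556
r_1(Δy) = -1595.6049 / 1811.5556 = -0.881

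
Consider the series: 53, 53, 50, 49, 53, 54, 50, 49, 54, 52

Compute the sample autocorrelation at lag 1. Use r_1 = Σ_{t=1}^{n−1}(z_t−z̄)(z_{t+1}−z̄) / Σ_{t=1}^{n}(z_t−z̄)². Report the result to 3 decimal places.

-0.036

Mean z̄ = (53 + 53 + 50 + 49 + 53 + 54 + 50 + 49 + 54 + 52)/10 = 51.7000
Numerator Σ_{t=1}^{9}(z_t−z̄)(z_{t+1}−z̄) = -1.2900
Denominator Σ(z_t−z̄)² = 36.1000
r_1 = -1.2900 / 36.1000 = -0.036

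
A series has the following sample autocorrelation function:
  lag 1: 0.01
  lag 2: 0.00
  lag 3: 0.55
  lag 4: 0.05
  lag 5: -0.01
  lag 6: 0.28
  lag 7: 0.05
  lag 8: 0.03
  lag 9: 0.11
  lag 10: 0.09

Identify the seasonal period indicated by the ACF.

The largest autocorrelation is r_3 = 0.55, with a weaker echo at lag 6 (0.28); the remaining lags stay at or below 0.11.
The dominant spike at lag 3 indicates a seasonal period of 3.

3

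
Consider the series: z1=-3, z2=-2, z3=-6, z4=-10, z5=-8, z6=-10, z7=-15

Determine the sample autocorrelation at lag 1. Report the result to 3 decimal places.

Mean z̄ = (-3 − 2 − 6 − 10 − 8 − 10 − 15)/7 = -7.7143
Deviations from mean: 4.7143, 5.7143, 1.7143, -2.2857, -0.2857, -2.2857, -7.2857
Σ(z_t−z̄)(z_{t+1}−z̄) = (26.9388) + (9.7959) + (-3.9184) + (0.6531) + (0.6531) + (16.6531) = 50.7755
Denominator Σ(z_t−z̄)² = 121.4286
r_1 = 50.7755 / 121.4286 = 0.418

0.418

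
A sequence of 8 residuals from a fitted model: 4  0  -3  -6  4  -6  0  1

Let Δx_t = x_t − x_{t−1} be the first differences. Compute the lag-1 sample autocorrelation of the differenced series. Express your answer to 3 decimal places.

First differences Δx: -4, -3, -3, 10, -10, 6, 1
Mean of differences = -0.4286
Numerator Σ(Δx_t−Δx̄)(Δx_{t+1}−Δx̄) = -163.1837
Denominator Σ(Δx_t−Δx̄)² = 269.7143
r_1(Δx) = -163.1837 / 269.7143 = -0.605

-0.605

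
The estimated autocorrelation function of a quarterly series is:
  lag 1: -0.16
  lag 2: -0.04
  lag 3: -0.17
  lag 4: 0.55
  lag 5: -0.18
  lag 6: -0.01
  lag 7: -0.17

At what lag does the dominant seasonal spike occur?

4

The largest autocorrelation is r_4 = 0.55; the remaining lags stay at or below -0.01.
The dominant spike at lag 4 indicates a seasonal period of 4.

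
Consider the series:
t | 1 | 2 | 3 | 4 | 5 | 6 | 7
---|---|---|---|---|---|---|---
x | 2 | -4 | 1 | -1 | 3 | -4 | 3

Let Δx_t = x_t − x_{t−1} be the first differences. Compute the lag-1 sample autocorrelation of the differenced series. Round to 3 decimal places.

First differences Δx: -6, 5, -2, 4, -7, 7
Mean of differences = 0.1667
Numerator Σ(Δx_t−Δx̄)(Δx_{t+1}−Δx̄) = -125.0278
Denominator Σ(Δx_t−Δx̄)² = 178.8333
r_1(Δx) = -125.0278 / 178.8333 = -0.699

-0.699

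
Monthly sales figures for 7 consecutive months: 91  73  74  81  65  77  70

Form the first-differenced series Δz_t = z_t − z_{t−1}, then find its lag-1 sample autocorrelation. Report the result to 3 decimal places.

-0.530

First differences Δz: -18, 1, 7, -16, 12, -7
Mean of differences = -3.5000
Numerator Σ(Δz_t−Δz̄)(Δz_{t+1}−Δz̄) = -397.2500
Denominator Σ(Δz_t−Δz̄)² = 749.5000
r_1(Δz) = -397.2500 / 749.5000 = -0.530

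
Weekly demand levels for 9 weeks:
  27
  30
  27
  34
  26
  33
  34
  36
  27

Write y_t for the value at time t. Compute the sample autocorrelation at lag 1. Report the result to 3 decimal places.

Mean ȳ = (27 + 30 + 27 + 34 + 26 + 33 + 34 + 36 + 27)/9 = 30.4444
Numerator Σ_{t=1}^{8}(y_t−ȳ)(y_{t+1}−ȳ) = -26.6420
Denominator Σ(y_t−ȳ)² = 118.2222
r_1 = -26.6420 / 118.2222 = -0.225

-0.225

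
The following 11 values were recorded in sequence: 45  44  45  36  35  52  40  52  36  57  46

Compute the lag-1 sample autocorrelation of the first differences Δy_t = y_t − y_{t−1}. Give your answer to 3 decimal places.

First differences Δy: -1, 1, -9, -1, 17, -12, 12, -16, 21, -11
Mean of differences = 0.1000
Numerator Σ(Δy_t−Δȳ)(Δy_{t+1}−Δȳ) = -1126.3100
Denominator Σ(Δy_t−Δȳ)² = 1478.9000
r_1(Δy) = -1126.3100 / 1478.9000 = -0.762

-0.762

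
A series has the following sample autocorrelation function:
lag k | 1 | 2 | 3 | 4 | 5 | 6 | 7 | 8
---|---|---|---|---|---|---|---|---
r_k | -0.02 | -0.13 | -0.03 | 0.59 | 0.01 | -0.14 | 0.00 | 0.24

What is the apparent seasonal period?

The largest autocorrelation is r_4 = 0.59, with a weaker echo at lag 8 (0.24); the remaining lags stay at or below 0.01.
The dominant spike at lag 4 indicates a seasonal period of 4.

4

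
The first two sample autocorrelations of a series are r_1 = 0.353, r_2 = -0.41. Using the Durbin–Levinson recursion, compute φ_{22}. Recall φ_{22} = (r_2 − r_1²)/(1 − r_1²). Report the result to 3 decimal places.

φ_{22} = (r_2 − r_1²) / (1 − r_1²)
r_1² = (0.353)² = 0.124609
Numerator = -0.41 − 0.1246 = -0.5346; denominator = 1 − 0.1246 = 0.8754
φ_{22} = -0.5346 / 0.8754 = -0.611

-0.611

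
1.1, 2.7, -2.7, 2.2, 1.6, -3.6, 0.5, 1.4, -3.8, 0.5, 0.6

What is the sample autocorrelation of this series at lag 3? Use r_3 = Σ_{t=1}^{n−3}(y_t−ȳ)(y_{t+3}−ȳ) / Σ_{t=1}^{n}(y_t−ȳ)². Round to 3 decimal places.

Mean ȳ = (1.1 + 2.7 − 2.7 + 2.2 + 1.6 − 3.6 + 0.5 + 1.4 − 3.8 + 0.5 + 0.6)/11 = 0.0455
Numerator Σ_{t=1}^{8}(y_t−ȳ)(y_{t+3}−ȳ) = 34.4683
Denominator Σ(y_t−ȳ)² = 53.3873
r_3 = 34.4683 / 53.3873 = 0.646

0.646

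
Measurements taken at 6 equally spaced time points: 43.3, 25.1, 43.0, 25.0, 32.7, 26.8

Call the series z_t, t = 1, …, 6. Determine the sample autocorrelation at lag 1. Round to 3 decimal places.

Mean z̄ = (43.3 + 25.1 + 43.0 + 25.0 + 32.7 + 26.8)/6 = 32.6500
Deviations from mean: 10.6500, -7.5500, 10.3500, -7.6500, 0.0500, -5.8500
Σ(z_t−z̄)(z_{t+1}−z̄) = (-80.4075) + (-78.1425) + (-79.1775) + (-0.3825) + (-0.2925) = -238.4025
Denominator Σ(z_t−z̄)² = 370.2950
r_1 = -238.4025 / 370.2950 = -0.644

-0.644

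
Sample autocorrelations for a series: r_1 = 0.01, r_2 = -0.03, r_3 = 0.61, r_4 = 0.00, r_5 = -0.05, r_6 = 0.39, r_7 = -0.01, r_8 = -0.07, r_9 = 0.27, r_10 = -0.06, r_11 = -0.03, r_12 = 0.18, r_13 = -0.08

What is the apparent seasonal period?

3

The largest autocorrelation is r_3 = 0.61, with weaker echoes at lags 6 (0.39), 9 (0.27) and 12 (0.18); the remaining lags stay at or below 0.01.
The dominant spike at lag 3 indicates a seasonal period of 3.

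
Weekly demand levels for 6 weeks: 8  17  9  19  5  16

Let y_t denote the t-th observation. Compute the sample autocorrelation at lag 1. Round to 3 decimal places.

Mean ȳ = (8 + 17 + 9 + 19 + 5 + 16)/6 = 12.3333
Deviations from mean: -4.3333, 4.6667, -3.3333, 6.6667, -7.3333, 3.6667
Σ(y_t−ȳ)(y_{t+1}−ȳ) = (-20.2222) + (-15.5556) + (-22.2222) + (-48.8889) + (-26.8889) = -133.7778
Denominator Σ(y_t−ȳ)² = 163.3333
r_1 = -133.7778 / 163.3333 = -0.819

-0.819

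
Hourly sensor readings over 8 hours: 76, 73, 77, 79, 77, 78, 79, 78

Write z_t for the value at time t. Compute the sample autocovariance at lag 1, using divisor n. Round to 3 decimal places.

Mean z̄ = (76 + 73 + 77 + 79 + 77 + 78 + 79 + 78)/8 = 77.1250
Deviations: -1.1250, -4.1250, -0.1250, 1.8750, -0.1250, 0.8750, 1.8750, 0.8750
Σ_{t=1}^{7}(z_t−z̄)(z_{t+1}−z̄) = 7.8594
γ_1 = 7.8594 / 8 = 0.982

0.982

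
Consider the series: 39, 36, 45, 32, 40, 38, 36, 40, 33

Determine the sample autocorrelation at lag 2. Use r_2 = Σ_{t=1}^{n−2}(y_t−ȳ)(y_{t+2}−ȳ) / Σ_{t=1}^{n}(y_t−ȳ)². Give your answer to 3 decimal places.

Mean ȳ = (39 + 36 + 45 + 32 + 40 + 38 + 36 + 40 + 33)/9 = 37.6667
Σ(y_t−ȳ)(y_{t+2}−ȳ) = (9.7778) + (9.4444) + (17.1111) + (-1.8889) + (-3.8889) + (0.7778) + (7.7778) = 39.1111
Denominator Σ(y_t−ȳ)² = 126.0000
r_2 = 39.1111 / 126.0000 = 0.310

0.310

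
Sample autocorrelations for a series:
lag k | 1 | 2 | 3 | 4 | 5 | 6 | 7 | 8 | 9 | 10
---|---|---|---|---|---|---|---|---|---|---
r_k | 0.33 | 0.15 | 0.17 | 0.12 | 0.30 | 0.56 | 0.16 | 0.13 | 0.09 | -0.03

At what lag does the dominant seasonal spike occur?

6

The largest autocorrelation is r_6 = 0.56; the remaining lags stay at or below 0.33. The elevated value at lag 1 (0.33), dropping to 0.15 at lag 2, reflects decaying short-term dependence rather than seasonality.
The dominant spike at lag 6 indicates a seasonal period of 6.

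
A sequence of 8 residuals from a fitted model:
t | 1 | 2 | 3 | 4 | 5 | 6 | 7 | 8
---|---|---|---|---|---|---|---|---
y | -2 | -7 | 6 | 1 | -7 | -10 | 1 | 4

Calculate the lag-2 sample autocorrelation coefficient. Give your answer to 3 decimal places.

Mean ȳ = (-2 − 7 + 6 + 1 − 7 − 10 + 1 + 4)/8 = -1.7500
Σ(y_t−ȳ)(y_{t+2}−ȳ) = (-1.9375) + (-14.4375) + (-40.6875) + (-22.6875) + (-14.4375) + (-47.4375) = -141.6250
Denominator Σ(y_t−ȳ)² = 231.5000
r_2 = -141.6250 / 231.5000 = -0.612

-0.612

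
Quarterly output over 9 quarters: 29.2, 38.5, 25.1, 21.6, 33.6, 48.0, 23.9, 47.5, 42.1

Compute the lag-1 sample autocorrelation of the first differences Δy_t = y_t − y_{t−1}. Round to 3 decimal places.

First differences Δy: 9.3, -13.4, -3.5, 12.0, 14.4, -24.1, 23.6, -5.4
Mean of differences = 1.6125
Numerator Σ(Δy_t−Δȳ)(Δy_{t+1}−Δȳ) = -1007.2727
Denominator Σ(Δy_t−Δȳ)² = 1775.7888
r_1(Δy) = -1007.2727 / 1775.7888 = -0.567

-0.567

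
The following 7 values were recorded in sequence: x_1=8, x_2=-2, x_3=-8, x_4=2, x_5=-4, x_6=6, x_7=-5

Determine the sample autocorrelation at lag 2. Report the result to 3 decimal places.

Mean x̄ = (8 − 2 − 8 + 2 − 4 + 6 − 5)/7 = -0.4286
Deviations from mean: 8.4286, -1.5714, -7.5714, 2.4286, -3.5714, 6.4286, -4.5714
Σ(x_t−x̄)(x_{t+2}−x̄) = (-63.8163) + (-3.8163) + (27.0408) + (15.6122) + (16.3265) = -8.6531
Denominator Σ(x_t−x̄)² = 211.7143
r_2 = -8.6531 / 211.7143 = -0.041

-0.041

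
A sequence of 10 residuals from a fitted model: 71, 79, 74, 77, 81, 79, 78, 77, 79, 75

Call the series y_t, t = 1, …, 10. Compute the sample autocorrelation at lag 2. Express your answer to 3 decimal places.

Mean ȳ = (71 + 79 + 74 + 77 + 81 + 79 + 78 + 77 + 79 + 75)/10 = 77.0000
Numerator Σ_{t=1}^{8}(y_t−ȳ)(y_{t+2}−ȳ) = 12.0000
Denominator Σ(y_t−ȳ)² = 78.0000
r_2 = 12.0000 / 78.0000 = 0.154

0.154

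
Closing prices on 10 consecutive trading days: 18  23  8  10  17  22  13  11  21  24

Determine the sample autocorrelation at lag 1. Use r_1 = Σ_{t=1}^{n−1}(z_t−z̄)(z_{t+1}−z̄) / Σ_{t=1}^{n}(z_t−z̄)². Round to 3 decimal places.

0.064

Mean z̄ = (18 + 23 + 8 + 10 + 17 + 22 + 13 + 11 + 21 + 24)/10 = 16.7000
Numerator Σ_{t=1}^{9}(z_t−z̄)(z_{t+1}−z̄) = 19.6100
Denominator Σ(z_t−z̄)² = 308.1000
r_1 = 19.6100 / 308.1000 = 0.064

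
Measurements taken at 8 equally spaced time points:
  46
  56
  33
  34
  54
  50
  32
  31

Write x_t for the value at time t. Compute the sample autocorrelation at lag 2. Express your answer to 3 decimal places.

Mean x̄ = (46 + 56 + 33 + 34 + 54 + 50 + 32 + 31)/8 = 42.0000
Σ(x_t−x̄)(x_{t+2}−x̄) = (-36.0000) + (-112.0000) + (-108.0000) + (-64.0000) + (-120.0000) + (-88.0000) = -528.0000
Denominator Σ(x_t−x̄)² = 786.0000
r_2 = -528.0000 / 786.0000 = -0.672

-0.672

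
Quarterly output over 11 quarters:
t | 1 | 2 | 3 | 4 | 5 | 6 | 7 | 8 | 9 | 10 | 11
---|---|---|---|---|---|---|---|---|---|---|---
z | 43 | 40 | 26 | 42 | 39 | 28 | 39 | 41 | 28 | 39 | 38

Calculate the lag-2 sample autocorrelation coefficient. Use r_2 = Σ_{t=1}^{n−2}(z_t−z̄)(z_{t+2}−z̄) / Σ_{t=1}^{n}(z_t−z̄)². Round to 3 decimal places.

Mean z̄ = (43 + 40 + 26 + 42 + 39 + 28 + 39 + 41 + 28 + 39 + 38)/11 = 36.6364
Numerator Σ_{t=1}^{9}(z_t−z̄)(z_{t+2}−z̄) = -175.0826
Denominator Σ(z_t−z̄)² = 380.5455
r_2 = -175.0826 / 380.5455 = -0.460

-0.460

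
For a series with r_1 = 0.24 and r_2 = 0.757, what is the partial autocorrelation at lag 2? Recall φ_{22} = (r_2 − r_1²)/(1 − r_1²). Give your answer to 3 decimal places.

0.742

φ_{22} = (r_2 − r_1²) / (1 − r_1²)
r_1² = (0.24)² = 0.0576
Numerator = 0.757 − 0.0576 = 0.6994; denominator = 1 − 0.0576 = 0.9424
φ_{22} = 0.6994 / 0.9424 = 0.742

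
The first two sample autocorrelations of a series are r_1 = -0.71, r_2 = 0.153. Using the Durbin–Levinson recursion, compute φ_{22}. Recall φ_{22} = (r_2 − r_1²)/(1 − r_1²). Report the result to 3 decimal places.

φ_{22} = (r_2 − r_1²) / (1 − r_1²)
r_1² = (-0.71)² = 0.5041
Numerator = 0.153 − 0.5041 = -0.3511; denominator = 1 − 0.5041 = 0.4959
φ_{22} = -0.3511 / 0.4959 = -0.708

-0.708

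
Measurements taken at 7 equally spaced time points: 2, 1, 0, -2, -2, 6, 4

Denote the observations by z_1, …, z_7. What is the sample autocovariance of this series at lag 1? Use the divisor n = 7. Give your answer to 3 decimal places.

1.784

Mean z̄ = (2 + 1 + 0 − 2 − 2 + 6 + 4)/7 = 1.2857
Σ_{t=1}^{6}(z_t−z̄)(z_{t+1}−z̄) = 12.4898
γ_1 = 12.4898 / 7 = 1.784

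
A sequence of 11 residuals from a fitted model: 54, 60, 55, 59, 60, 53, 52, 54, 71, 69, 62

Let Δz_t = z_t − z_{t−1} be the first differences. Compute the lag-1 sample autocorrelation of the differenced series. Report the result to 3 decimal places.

First differences Δz: 6, -5, 4, 1, -7, -1, 2, 17, -2, -7
Mean of differences = 0.8000
Numerator Σ(Δz_t−Δz̄)(Δz_{t+1}−Δz̄) = -41.8400
Denominator Σ(Δz_t−Δz̄)² = 467.6000
r_1(Δz) = -41.8400 / 467.6000 = -0.089

-0.089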